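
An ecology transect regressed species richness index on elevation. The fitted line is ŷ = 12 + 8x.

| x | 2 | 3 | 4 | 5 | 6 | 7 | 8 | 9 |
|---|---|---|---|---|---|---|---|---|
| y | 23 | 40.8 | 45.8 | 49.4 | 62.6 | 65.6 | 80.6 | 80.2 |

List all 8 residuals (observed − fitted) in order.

x=2: ŷ = 12 + 8·2 = 28; e = 23 − 28 = -5
x=3: ŷ = 12 + 8·3 = 36; e = 40.8 − 36 = 4.8
x=4: ŷ = 12 + 8·4 = 44; e = 45.8 − 44 = 1.8
x=5: ŷ = 12 + 8·5 = 52; e = 49.4 − 52 = -2.6
x=6: ŷ = 12 + 8·6 = 60; e = 62.6 − 60 = 2.6
x=7: ŷ = 12 + 8·7 = 68; e = 65.6 − 68 = -2.4
x=8: ŷ = 12 + 8·8 = 76; e = 80.6 − 76 = 4.6
x=9: ŷ = 12 + 8·9 = 84; e = 80.2 − 84 = -3.8

-5, 4.8, 1.8, -2.6, 2.6, -2.4, 4.6, -3.8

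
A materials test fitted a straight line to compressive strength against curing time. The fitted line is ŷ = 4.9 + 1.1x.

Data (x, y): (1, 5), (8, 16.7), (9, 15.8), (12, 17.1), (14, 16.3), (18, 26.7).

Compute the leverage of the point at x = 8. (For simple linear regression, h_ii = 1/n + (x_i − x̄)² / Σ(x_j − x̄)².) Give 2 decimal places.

x̄ = (1 + 8 + 9 + 12 + 14 + 18)/6 = 10.3333
Σ(x − x̄)² = 87.1111 + 5.44444 + 1.77778 + 2.77778 + 13.4444 + 58.7778 = 169.333
h = 1/6 + (-2.33333)²/169.333 = 0.166667 + 0.0321522 = 0.20

h = 0.20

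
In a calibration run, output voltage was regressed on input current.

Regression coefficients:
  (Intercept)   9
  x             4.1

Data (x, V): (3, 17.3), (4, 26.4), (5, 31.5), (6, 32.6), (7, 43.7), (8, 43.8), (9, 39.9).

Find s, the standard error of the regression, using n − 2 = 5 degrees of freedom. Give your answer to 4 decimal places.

x=3: V̂ = 9 + 4.1·3 = 21.3; e = 17.3 − 21.3 = -4
x=4: V̂ = 9 + 4.1·4 = 25.4; e = 26.4 − 25.4 = 1
x=5: V̂ = 9 + 4.1·5 = 29.5; e = 31.5 − 29.5 = 2
x=6: V̂ = 9 + 4.1·6 = 33.6; e = 32.6 − 33.6 = -1
x=7: V̂ = 9 + 4.1·7 = 37.7; e = 43.7 − 37.7 = 6
x=8: V̂ = 9 + 4.1·8 = 41.8; e = 43.8 − 41.8 = 2
x=9: V̂ = 9 + 4.1·9 = 45.9; e = 39.9 − 45.9 = -6
SSE = 16 + 1 + 4 + 1 + 36 + 4 + 36 = 98
s = √(98/5) = √19.6 ≈ 4.4272

s = 4.4272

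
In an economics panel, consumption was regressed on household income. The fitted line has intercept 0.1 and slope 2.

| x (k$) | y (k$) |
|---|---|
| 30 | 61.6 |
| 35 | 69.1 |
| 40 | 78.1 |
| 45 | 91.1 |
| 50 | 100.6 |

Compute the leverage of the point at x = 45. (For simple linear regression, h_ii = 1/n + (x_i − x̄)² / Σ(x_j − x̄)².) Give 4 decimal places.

x̄ = (30 + 35 + 40 + 45 + 50)/5 = 40
Σ(x − x̄)² = 100 + 25 + 0 + 25 + 100 = 250
h = 1/5 + (5)²/250 = 0.2 + 0.1 = 0.3000

h = 0.3000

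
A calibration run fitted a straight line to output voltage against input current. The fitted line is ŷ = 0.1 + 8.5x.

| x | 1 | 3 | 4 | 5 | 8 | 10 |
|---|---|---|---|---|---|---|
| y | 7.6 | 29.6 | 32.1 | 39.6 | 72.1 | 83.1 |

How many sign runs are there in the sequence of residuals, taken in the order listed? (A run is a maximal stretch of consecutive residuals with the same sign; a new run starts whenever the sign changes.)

5 runs

x=1: ŷ = 0.1 + 8.5·1 = 8.6; e = 7.6 − 8.6 = -1
x=3: ŷ = 0.1 + 8.5·3 = 25.6; e = 29.6 − 25.6 = 4
x=4: ŷ = 0.1 + 8.5·4 = 34.1; e = 32.1 − 34.1 = -2
x=5: ŷ = 0.1 + 8.5·5 = 42.6; e = 39.6 − 42.6 = -3
x=8: ŷ = 0.1 + 8.5·8 = 68.1; e = 72.1 − 68.1 = 4
x=10: ŷ = 0.1 + 8.5·10 = 85.1; e = 83.1 − 85.1 = -2
Signs: − + − − + −
Runs: −×1, +×1, −×2, +×1, −×1 → 5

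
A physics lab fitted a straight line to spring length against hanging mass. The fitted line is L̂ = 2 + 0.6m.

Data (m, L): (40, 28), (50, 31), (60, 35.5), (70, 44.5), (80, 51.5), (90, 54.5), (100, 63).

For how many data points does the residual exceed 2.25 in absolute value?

m=40: L̂ = 2 + 0.6·40 = 26; r = 28 − 26 = 2
m=50: L̂ = 2 + 0.6·50 = 32; r = 31 − 32 = -1
m=60: L̂ = 2 + 0.6·60 = 38; r = 35.5 − 38 = -2.5
m=70: L̂ = 2 + 0.6·70 = 44; r = 44.5 − 44 = 0.5
m=80: L̂ = 2 + 0.6·80 = 50; r = 51.5 − 50 = 1.5
m=90: L̂ = 2 + 0.6·90 = 56; r = 54.5 − 56 = -1.5
m=100: L̂ = 2 + 0.6·100 = 62; r = 63 − 62 = 1
|r| > 2.25: m=60 (|r|=2.5) → 1

1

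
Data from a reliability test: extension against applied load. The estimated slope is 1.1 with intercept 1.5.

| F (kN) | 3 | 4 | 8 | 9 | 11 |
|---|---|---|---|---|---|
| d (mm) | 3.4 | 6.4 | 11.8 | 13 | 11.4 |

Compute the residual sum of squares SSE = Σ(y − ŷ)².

SSE = 11.86

F=3: ŷ = 1.5 + 1.1·3 = 4.8; e = 3.4 − 4.8 = -1.4
F=4: ŷ = 1.5 + 1.1·4 = 5.9; e = 6.4 − 5.9 = 0.5
F=8: ŷ = 1.5 + 1.1·8 = 10.3; e = 11.8 − 10.3 = 1.5
F=9: ŷ = 1.5 + 1.1·9 = 11.4; e = 13 − 11.4 = 1.6
F=11: ŷ = 1.5 + 1.1·11 = 13.6; e = 11.4 − 13.6 = -2.2
SSE = 1.96 + 0.25 + 2.25 + 2.56 + 4.84 = 11.86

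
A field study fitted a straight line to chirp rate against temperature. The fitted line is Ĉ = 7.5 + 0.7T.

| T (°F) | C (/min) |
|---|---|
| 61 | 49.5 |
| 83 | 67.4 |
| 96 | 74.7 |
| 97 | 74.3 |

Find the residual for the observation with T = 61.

r = -0.7

Ĉ = 7.5 + 0.7·61 = 50.2
r = 49.5 − 50.2 = -0.7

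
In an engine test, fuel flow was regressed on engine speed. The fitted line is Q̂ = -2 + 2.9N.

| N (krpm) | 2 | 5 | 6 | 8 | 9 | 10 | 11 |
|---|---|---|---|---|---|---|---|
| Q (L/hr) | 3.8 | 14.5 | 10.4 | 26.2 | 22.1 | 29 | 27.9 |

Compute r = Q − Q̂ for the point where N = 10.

r = 2

Q̂ = -2 + 2.9·10 = 27
r = 29 − 27 = 2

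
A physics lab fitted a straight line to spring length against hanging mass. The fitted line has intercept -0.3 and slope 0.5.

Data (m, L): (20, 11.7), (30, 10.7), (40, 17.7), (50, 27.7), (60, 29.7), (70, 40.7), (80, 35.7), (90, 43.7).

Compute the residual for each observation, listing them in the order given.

m=20: L̂ = -0.3 + 0.5·20 = 9.7; e = 11.7 − 9.7 = 2
m=30: L̂ = -0.3 + 0.5·30 = 14.7; e = 10.7 − 14.7 = -4
m=40: L̂ = -0.3 + 0.5·40 = 19.7; e = 17.7 − 19.7 = -2
m=50: L̂ = -0.3 + 0.5·50 = 24.7; e = 27.7 − 24.7 = 3
m=60: L̂ = -0.3 + 0.5·60 = 29.7; e = 29.7 − 29.7 = 0
m=70: L̂ = -0.3 + 0.5·70 = 34.7; e = 40.7 − 34.7 = 6
m=80: L̂ = -0.3 + 0.5·80 = 39.7; e = 35.7 − 39.7 = -4
m=90: L̂ = -0.3 + 0.5·90 = 44.7; e = 43.7 − 44.7 = -1

2, -4, -2, 3, 0, 6, -4, -1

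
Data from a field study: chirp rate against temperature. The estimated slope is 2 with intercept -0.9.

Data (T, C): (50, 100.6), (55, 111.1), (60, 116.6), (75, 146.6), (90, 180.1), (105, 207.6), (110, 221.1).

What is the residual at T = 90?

ŷ = -0.9 + 2·90 = 179.1
r = 180.1 − 179.1 = 1

r = 1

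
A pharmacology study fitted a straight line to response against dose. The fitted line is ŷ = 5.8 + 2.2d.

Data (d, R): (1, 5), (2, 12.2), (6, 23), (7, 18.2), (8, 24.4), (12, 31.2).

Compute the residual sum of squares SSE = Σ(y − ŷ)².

SSE = 40

d=1: ŷ = 5.8 + 2.2·1 = 8; e = 5 − 8 = -3
d=2: ŷ = 5.8 + 2.2·2 = 10.2; e = 12.2 − 10.2 = 2
d=6: ŷ = 5.8 + 2.2·6 = 19; e = 23 − 19 = 4
d=7: ŷ = 5.8 + 2.2·7 = 21.2; e = 18.2 − 21.2 = -3
d=8: ŷ = 5.8 + 2.2·8 = 23.4; e = 24.4 − 23.4 = 1
d=12: ŷ = 5.8 + 2.2·12 = 32.2; e = 31.2 − 32.2 = -1
SSE = 9 + 4 + 16 + 9 + 1 + 1 = 40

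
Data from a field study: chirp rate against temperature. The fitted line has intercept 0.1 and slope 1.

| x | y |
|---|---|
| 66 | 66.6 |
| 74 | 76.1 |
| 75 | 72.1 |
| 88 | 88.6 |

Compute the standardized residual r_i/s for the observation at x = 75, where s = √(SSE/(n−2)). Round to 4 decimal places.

-1.1547

x=66: ŷ = 0.1 + 66 = 66.1; r = 66.6 − 66.1 = 0.5
x=74: ŷ = 0.1 + 74 = 74.1; r = 76.1 − 74.1 = 2
x=75: ŷ = 0.1 + 75 = 75.1; r = 72.1 − 75.1 = -3
x=88: ŷ = 0.1 + 88 = 88.1; r = 88.6 − 88.1 = 0.5
SSE = 0.25 + 4 + 9 + 0.25 = 13.5
s = √(13.5/2) = 2.59808
r/s = -3 / 2.59808 = -1.1547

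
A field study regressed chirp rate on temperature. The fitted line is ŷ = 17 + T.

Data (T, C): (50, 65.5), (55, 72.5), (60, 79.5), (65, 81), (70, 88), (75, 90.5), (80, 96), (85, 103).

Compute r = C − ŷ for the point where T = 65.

ŷ = 17 + 65 = 82
r = 81 − 82 = -1

r = -1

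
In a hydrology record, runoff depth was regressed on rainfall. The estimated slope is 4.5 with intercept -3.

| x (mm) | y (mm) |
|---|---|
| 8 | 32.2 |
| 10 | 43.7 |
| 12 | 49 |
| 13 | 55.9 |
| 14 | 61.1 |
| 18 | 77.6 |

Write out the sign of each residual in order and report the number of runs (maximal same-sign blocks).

5 runs

x=8: ŷ = -3 + 4.5·8 = 33; r = 32.2 − 33 = -0.8
x=10: ŷ = -3 + 4.5·10 = 42; r = 43.7 − 42 = 1.7
x=12: ŷ = -3 + 4.5·12 = 51; r = 49 − 51 = -2
x=13: ŷ = -3 + 4.5·13 = 55.5; r = 55.9 − 55.5 = 0.4
x=14: ŷ = -3 + 4.5·14 = 60; r = 61.1 − 60 = 1.1
x=18: ŷ = -3 + 4.5·18 = 78; r = 77.6 − 78 = -0.4
Signs: − + − + + −
Runs: −×1, +×1, −×1, +×2, −×1 → 5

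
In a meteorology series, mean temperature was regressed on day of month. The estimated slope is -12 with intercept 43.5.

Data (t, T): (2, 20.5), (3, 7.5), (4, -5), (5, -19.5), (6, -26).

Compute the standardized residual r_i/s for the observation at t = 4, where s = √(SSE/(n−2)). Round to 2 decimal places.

-0.21

t=2: T̂ = 43.5 − 12·2 = 19.5; r = 20.5 − 19.5 = 1
t=3: T̂ = 43.5 − 12·3 = 7.5; r = 7.5 − 7.5 = 0
t=4: T̂ = 43.5 − 12·4 = -4.5; r = -5 − (-4.5) = -0.5
t=5: T̂ = 43.5 − 12·5 = -16.5; r = -19.5 − (-16.5) = -3
t=6: T̂ = 43.5 − 12·6 = -28.5; r = -26 − (-28.5) = 2.5
SSE = 1 + 0 + 0.25 + 9 + 6.25 = 16.5
s = √(16.5/3) = 2.34521
r/s = -0.5 / 2.34521 = -0.21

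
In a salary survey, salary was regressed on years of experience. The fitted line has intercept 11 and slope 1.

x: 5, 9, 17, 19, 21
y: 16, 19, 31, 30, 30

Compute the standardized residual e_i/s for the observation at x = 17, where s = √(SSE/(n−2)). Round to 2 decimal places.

1.39

x=5: ŷ = 11 + 5 = 16; e = 16 − 16 = 0
x=9: ŷ = 11 + 9 = 20; e = 19 − 20 = -1
x=17: ŷ = 11 + 17 = 28; e = 31 − 28 = 3
x=19: ŷ = 11 + 19 = 30; e = 30 − 30 = 0
x=21: ŷ = 11 + 21 = 32; e = 30 − 32 = -2
SSE = 0 + 1 + 9 + 0 + 4 = 14
s = √(14/3) = 2.16025
e/s = 3 / 2.16025 = 1.39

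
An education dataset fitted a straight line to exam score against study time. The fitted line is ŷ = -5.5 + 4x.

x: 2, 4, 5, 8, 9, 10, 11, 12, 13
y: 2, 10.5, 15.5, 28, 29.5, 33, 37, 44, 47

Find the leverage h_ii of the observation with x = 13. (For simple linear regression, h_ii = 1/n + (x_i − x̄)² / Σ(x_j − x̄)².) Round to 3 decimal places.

h = 0.309

x̄ = (2 + 4 + 5 + 8 + 9 + 10 + 11 + 12 + 13)/9 = 8.22222
Σ(x − x̄)² = 38.716 + 17.8272 + 10.3827 + 0.0493827 + 0.604938 + 3.16049 + 7.71605 + 14.2716 + 22.8272 = 115.556
h = 1/9 + (4.77778)²/115.556 = 0.111111 + 0.197543 = 0.309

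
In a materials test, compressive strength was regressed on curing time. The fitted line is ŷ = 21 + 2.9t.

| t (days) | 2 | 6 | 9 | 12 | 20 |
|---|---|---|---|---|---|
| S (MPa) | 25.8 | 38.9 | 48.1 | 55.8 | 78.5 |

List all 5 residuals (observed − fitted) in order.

-1, 0.5, 1, 0, -0.5

t=2: ŷ = 21 + 2.9·2 = 26.8; e = 25.8 − 26.8 = -1
t=6: ŷ = 21 + 2.9·6 = 38.4; e = 38.9 − 38.4 = 0.5
t=9: ŷ = 21 + 2.9·9 = 47.1; e = 48.1 − 47.1 = 1
t=12: ŷ = 21 + 2.9·12 = 55.8; e = 55.8 − 55.8 = 0
t=20: ŷ = 21 + 2.9·20 = 79; e = 78.5 − 79 = -0.5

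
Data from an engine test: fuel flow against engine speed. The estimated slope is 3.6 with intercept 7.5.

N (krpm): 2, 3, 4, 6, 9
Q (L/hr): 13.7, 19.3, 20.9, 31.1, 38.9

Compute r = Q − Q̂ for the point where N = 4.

Q̂ = 7.5 + 3.6·4 = 21.9
r = 20.9 − 21.9 = -1

r = -1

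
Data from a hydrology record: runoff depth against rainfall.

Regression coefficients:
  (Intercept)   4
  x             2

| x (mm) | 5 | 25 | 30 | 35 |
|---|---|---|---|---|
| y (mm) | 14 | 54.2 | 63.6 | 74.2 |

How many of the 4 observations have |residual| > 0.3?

1

x=5: ŷ = 4 + 2·5 = 14; r = 14 − 14 = 0
x=25: ŷ = 4 + 2·25 = 54; r = 54.2 − 54 = 0.2
x=30: ŷ = 4 + 2·30 = 64; r = 63.6 − 64 = -0.4
x=35: ŷ = 4 + 2·35 = 74; r = 74.2 − 74 = 0.2
|r| > 0.3: x=30 (|r|=0.4) → 1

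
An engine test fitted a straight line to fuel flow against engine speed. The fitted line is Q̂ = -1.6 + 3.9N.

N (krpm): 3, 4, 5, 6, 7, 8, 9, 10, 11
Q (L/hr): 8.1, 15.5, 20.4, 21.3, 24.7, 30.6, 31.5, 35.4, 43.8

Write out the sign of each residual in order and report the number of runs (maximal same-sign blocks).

N=3: Q̂ = -1.6 + 3.9·3 = 10.1; r = 8.1 − 10.1 = -2
N=4: Q̂ = -1.6 + 3.9·4 = 14; r = 15.5 − 14 = 1.5
N=5: Q̂ = -1.6 + 3.9·5 = 17.9; r = 20.4 − 17.9 = 2.5
N=6: Q̂ = -1.6 + 3.9·6 = 21.8; r = 21.3 − 21.8 = -0.5
N=7: Q̂ = -1.6 + 3.9·7 = 25.7; r = 24.7 − 25.7 = -1
N=8: Q̂ = -1.6 + 3.9·8 = 29.6; r = 30.6 − 29.6 = 1
N=9: Q̂ = -1.6 + 3.9·9 = 33.5; r = 31.5 − 33.5 = -2
N=10: Q̂ = -1.6 + 3.9·10 = 37.4; r = 35.4 − 37.4 = -2
N=11: Q̂ = -1.6 + 3.9·11 = 41.3; r = 43.8 − 41.3 = 2.5
Signs: − + + − − + − − +
Runs: −×1, +×2, −×2, +×1, −×2, +×1 → 6

6 runs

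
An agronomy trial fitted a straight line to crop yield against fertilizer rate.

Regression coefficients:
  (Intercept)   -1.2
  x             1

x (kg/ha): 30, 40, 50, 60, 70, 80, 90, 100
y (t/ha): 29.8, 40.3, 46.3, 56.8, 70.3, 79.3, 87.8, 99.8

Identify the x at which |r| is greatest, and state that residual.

x = 50, r = -2.5

x=30: ŷ = -1.2 + 30 = 28.8; r = 29.8 − 28.8 = 1
x=40: ŷ = -1.2 + 40 = 38.8; r = 40.3 − 38.8 = 1.5
x=50: ŷ = -1.2 + 50 = 48.8; r = 46.3 − 48.8 = -2.5
x=60: ŷ = -1.2 + 60 = 58.8; r = 56.8 − 58.8 = -2
x=70: ŷ = -1.2 + 70 = 68.8; r = 70.3 − 68.8 = 1.5
x=80: ŷ = -1.2 + 80 = 78.8; r = 79.3 − 78.8 = 0.5
x=90: ŷ = -1.2 + 90 = 88.8; r = 87.8 − 88.8 = -1
x=100: ŷ = -1.2 + 100 = 98.8; r = 99.8 − 98.8 = 1
Largest |r| is 2.5 at x = 50, residual -2.5.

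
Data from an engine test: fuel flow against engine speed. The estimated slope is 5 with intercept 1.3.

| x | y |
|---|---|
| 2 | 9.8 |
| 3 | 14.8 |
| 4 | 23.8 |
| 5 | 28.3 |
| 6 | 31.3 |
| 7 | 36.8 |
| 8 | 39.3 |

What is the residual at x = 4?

ŷ = 1.3 + 5·4 = 21.3
r = 23.8 − 21.3 = 2.5

r = 2.5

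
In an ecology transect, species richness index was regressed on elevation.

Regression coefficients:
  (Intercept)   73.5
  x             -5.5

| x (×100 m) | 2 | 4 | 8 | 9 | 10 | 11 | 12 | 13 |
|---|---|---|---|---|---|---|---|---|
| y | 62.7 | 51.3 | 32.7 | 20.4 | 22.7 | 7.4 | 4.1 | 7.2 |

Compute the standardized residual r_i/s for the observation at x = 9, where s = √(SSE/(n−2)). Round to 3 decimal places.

-0.837

x=2: ŷ = 73.5 − 5.5·2 = 62.5; r = 62.7 − 62.5 = 0.2
x=4: ŷ = 73.5 − 5.5·4 = 51.5; r = 51.3 − 51.5 = -0.2
x=8: ŷ = 73.5 − 5.5·8 = 29.5; r = 32.7 − 29.5 = 3.2
x=9: ŷ = 73.5 − 5.5·9 = 24; r = 20.4 − 24 = -3.6
x=10: ŷ = 73.5 − 5.5·10 = 18.5; r = 22.7 − 18.5 = 4.2
x=11: ŷ = 73.5 − 5.5·11 = 13; r = 7.4 − 13 = -5.6
x=12: ŷ = 73.5 − 5.5·12 = 7.5; r = 4.1 − 7.5 = -3.4
x=13: ŷ = 73.5 − 5.5·13 = 2; r = 7.2 − 2 = 5.2
SSE = 0.04 + 0.04 + 10.24 + 12.96 + 17.64 + 31.36 + 11.56 + 27.04 = 110.88
s = √(110.88/6) = 4.29884
r/s = -3.6 / 4.29884 = -0.837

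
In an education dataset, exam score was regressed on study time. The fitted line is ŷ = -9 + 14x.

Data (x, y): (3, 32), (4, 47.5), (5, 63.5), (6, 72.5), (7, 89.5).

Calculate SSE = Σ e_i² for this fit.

SSE = 14

x=3: ŷ = -9 + 14·3 = 33; e = 32 − 33 = -1
x=4: ŷ = -9 + 14·4 = 47; e = 47.5 − 47 = 0.5
x=5: ŷ = -9 + 14·5 = 61; e = 63.5 − 61 = 2.5
x=6: ŷ = -9 + 14·6 = 75; e = 72.5 − 75 = -2.5
x=7: ŷ = -9 + 14·7 = 89; e = 89.5 − 89 = 0.5
SSE = 1 + 0.25 + 6.25 + 6.25 + 0.25 = 14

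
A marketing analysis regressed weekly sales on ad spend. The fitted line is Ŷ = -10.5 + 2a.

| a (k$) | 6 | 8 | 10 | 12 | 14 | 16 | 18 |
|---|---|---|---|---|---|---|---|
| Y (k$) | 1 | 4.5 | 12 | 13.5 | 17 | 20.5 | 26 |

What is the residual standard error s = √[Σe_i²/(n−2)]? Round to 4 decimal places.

s = 1.3416

a=6: Ŷ = -10.5 + 2·6 = 1.5; e = 1 − 1.5 = -0.5
a=8: Ŷ = -10.5 + 2·8 = 5.5; e = 4.5 − 5.5 = -1
a=10: Ŷ = -10.5 + 2·10 = 9.5; e = 12 − 9.5 = 2.5
a=12: Ŷ = -10.5 + 2·12 = 13.5; e = 13.5 − 13.5 = 0
a=14: Ŷ = -10.5 + 2·14 = 17.5; e = 17 − 17.5 = -0.5
a=16: Ŷ = -10.5 + 2·16 = 21.5; e = 20.5 − 21.5 = -1
a=18: Ŷ = -10.5 + 2·18 = 25.5; e = 26 − 25.5 = 0.5
SSE = 0.25 + 1 + 6.25 + 0 + 0.25 + 1 + 0.25 = 9
s = √(9/5) = √1.8 ≈ 1.3416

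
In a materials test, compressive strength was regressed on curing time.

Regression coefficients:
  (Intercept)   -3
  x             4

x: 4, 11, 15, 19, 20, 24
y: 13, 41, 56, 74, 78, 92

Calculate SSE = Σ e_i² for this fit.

SSE = 4

x=4: ŷ = -3 + 4·4 = 13; e = 13 − 13 = 0
x=11: ŷ = -3 + 4·11 = 41; e = 41 − 41 = 0
x=15: ŷ = -3 + 4·15 = 57; e = 56 − 57 = -1
x=19: ŷ = -3 + 4·19 = 73; e = 74 − 73 = 1
x=20: ŷ = -3 + 4·20 = 77; e = 78 − 77 = 1
x=24: ŷ = -3 + 4·24 = 93; e = 92 − 93 = -1
SSE = 0 + 0 + 1 + 1 + 1 + 1 = 4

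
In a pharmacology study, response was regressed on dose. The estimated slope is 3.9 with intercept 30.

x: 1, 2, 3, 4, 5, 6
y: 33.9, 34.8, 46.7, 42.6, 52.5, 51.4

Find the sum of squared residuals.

x=1: ŷ = 30 + 3.9·1 = 33.9; e = 33.9 − 33.9 = 0
x=2: ŷ = 30 + 3.9·2 = 37.8; e = 34.8 − 37.8 = -3
x=3: ŷ = 30 + 3.9·3 = 41.7; e = 46.7 − 41.7 = 5
x=4: ŷ = 30 + 3.9·4 = 45.6; e = 42.6 − 45.6 = -3
x=5: ŷ = 30 + 3.9·5 = 49.5; e = 52.5 − 49.5 = 3
x=6: ŷ = 30 + 3.9·6 = 53.4; e = 51.4 − 53.4 = -2
SSE = 0 + 9 + 25 + 9 + 9 + 4 = 56

SSE = 56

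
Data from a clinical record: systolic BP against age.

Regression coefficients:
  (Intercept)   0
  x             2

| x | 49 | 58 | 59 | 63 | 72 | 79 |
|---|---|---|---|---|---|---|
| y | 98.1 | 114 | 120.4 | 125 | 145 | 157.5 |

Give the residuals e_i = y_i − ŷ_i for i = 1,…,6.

0.1, -2, 2.4, -1, 1, -0.5

x=49: ŷ = 2·49 = 98; e = 98.1 − 98 = 0.1
x=58: ŷ = 2·58 = 116; e = 114 − 116 = -2
x=59: ŷ = 2·59 = 118; e = 120.4 − 118 = 2.4
x=63: ŷ = 2·63 = 126; e = 125 − 126 = -1
x=72: ŷ = 2·72 = 144; e = 145 − 144 = 1
x=79: ŷ = 2·79 = 158; e = 157.5 − 158 = -0.5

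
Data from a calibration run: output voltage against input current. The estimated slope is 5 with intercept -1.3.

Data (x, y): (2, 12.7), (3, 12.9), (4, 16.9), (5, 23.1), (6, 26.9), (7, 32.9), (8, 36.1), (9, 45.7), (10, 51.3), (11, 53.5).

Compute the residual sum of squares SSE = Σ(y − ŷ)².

SSE = 41.68

x=2: ŷ = -1.3 + 5·2 = 8.7; r = 12.7 − 8.7 = 4
x=3: ŷ = -1.3 + 5·3 = 13.7; r = 12.9 − 13.7 = -0.8
x=4: ŷ = -1.3 + 5·4 = 18.7; r = 16.9 − 18.7 = -1.8
x=5: ŷ = -1.3 + 5·5 = 23.7; r = 23.1 − 23.7 = -0.6
x=6: ŷ = -1.3 + 5·6 = 28.7; r = 26.9 − 28.7 = -1.8
x=7: ŷ = -1.3 + 5·7 = 33.7; r = 32.9 − 33.7 = -0.8
x=8: ŷ = -1.3 + 5·8 = 38.7; r = 36.1 − 38.7 = -2.6
x=9: ŷ = -1.3 + 5·9 = 43.7; r = 45.7 − 43.7 = 2
x=10: ŷ = -1.3 + 5·10 = 48.7; r = 51.3 − 48.7 = 2.6
x=11: ŷ = -1.3 + 5·11 = 53.7; r = 53.5 − 53.7 = -0.2
SSE = 16 + 0.64 + 3.24 + 0.36 + 3.24 + 0.64 + 6.76 + 4 + 6.76 + 0.04 = 41.68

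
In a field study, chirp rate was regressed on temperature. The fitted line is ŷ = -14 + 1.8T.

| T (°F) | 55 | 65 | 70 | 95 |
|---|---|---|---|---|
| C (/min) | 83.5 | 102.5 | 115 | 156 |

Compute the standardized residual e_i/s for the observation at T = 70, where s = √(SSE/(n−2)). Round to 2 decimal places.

1.20

T=55: ŷ = -14 + 1.8·55 = 85; e = 83.5 − 85 = -1.5
T=65: ŷ = -14 + 1.8·65 = 103; e = 102.5 − 103 = -0.5
T=70: ŷ = -14 + 1.8·70 = 112; e = 115 − 112 = 3
T=95: ŷ = -14 + 1.8·95 = 157; e = 156 − 157 = -1
SSE = 2.25 + 0.25 + 9 + 1 = 12.5
s = √(12.5/2) = 2.5
e/s = 3 / 2.5 = 1.20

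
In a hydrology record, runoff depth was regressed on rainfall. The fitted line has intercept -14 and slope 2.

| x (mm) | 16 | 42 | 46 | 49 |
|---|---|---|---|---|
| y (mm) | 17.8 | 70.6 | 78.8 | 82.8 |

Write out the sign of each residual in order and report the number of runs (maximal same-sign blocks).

3 runs

x=16: ŷ = -14 + 2·16 = 18; e = 17.8 − 18 = -0.2
x=42: ŷ = -14 + 2·42 = 70; e = 70.6 − 70 = 0.6
x=46: ŷ = -14 + 2·46 = 78; e = 78.8 − 78 = 0.8
x=49: ŷ = -14 + 2·49 = 84; e = 82.8 − 84 = -1.2
Signs: − + + −
Runs: −×1, +×2, −×1 → 3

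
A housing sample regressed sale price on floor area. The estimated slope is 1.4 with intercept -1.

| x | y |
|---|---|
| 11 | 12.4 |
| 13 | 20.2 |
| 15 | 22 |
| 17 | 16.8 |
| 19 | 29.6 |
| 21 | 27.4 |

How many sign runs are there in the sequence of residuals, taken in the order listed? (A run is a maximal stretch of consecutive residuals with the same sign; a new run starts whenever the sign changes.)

5 runs

x=11: ŷ = -1 + 1.4·11 = 14.4; r = 12.4 − 14.4 = -2
x=13: ŷ = -1 + 1.4·13 = 17.2; r = 20.2 − 17.2 = 3
x=15: ŷ = -1 + 1.4·15 = 20; r = 22 − 20 = 2
x=17: ŷ = -1 + 1.4·17 = 22.8; r = 16.8 − 22.8 = -6
x=19: ŷ = -1 + 1.4·19 = 25.6; r = 29.6 − 25.6 = 4
x=21: ŷ = -1 + 1.4·21 = 28.4; r = 27.4 − 28.4 = -1
Signs: − + + − + −
Runs: −×1, +×2, −×1, +×1, −×1 → 5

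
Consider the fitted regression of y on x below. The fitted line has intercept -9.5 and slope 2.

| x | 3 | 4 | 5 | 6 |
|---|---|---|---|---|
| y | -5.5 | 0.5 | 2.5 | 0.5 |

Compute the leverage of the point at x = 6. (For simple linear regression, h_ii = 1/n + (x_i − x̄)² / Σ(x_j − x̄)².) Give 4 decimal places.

h = 0.7000

x̄ = (3 + 4 + 5 + 6)/4 = 4.5
Σ(x − x̄)² = 2.25 + 0.25 + 0.25 + 2.25 = 5
h = 1/4 + (1.5)²/5 = 0.25 + 0.45 = 0.7000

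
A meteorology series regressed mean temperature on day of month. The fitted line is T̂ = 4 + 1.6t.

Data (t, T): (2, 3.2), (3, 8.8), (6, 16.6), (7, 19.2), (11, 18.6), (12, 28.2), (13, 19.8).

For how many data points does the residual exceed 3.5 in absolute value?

4

t=2: T̂ = 4 + 1.6·2 = 7.2; r = 3.2 − 7.2 = -4
t=3: T̂ = 4 + 1.6·3 = 8.8; r = 8.8 − 8.8 = 0
t=6: T̂ = 4 + 1.6·6 = 13.6; r = 16.6 − 13.6 = 3
t=7: T̂ = 4 + 1.6·7 = 15.2; r = 19.2 − 15.2 = 4
t=11: T̂ = 4 + 1.6·11 = 21.6; r = 18.6 − 21.6 = -3
t=12: T̂ = 4 + 1.6·12 = 23.2; r = 28.2 − 23.2 = 5
t=13: T̂ = 4 + 1.6·13 = 24.8; r = 19.8 − 24.8 = -5
|r| > 3.5: t=2 (|r|=4), t=7 (|r|=4), t=12 (|r|=5), t=13 (|r|=5) → 4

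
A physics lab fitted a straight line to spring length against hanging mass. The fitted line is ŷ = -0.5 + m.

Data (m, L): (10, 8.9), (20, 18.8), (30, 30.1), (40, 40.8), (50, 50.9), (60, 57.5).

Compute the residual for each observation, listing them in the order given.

-0.6, -0.7, 0.6, 1.3, 1.4, -2

m=10: ŷ = -0.5 + 10 = 9.5; r = 8.9 − 9.5 = -0.6
m=20: ŷ = -0.5 + 20 = 19.5; r = 18.8 − 19.5 = -0.7
m=30: ŷ = -0.5 + 30 = 29.5; r = 30.1 − 29.5 = 0.6
m=40: ŷ = -0.5 + 40 = 39.5; r = 40.8 − 39.5 = 1.3
m=50: ŷ = -0.5 + 50 = 49.5; r = 50.9 − 49.5 = 1.4
m=60: ŷ = -0.5 + 60 = 59.5; r = 57.5 − 59.5 = -2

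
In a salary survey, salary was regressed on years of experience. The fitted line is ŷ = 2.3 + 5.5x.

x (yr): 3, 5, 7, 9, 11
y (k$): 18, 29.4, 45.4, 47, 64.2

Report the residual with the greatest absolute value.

x=3: ŷ = 2.3 + 5.5·3 = 18.8; e = 18 − 18.8 = -0.8
x=5: ŷ = 2.3 + 5.5·5 = 29.8; e = 29.4 − 29.8 = -0.4
x=7: ŷ = 2.3 + 5.5·7 = 40.8; e = 45.4 − 40.8 = 4.6
x=9: ŷ = 2.3 + 5.5·9 = 51.8; e = 47 − 51.8 = -4.8
x=11: ŷ = 2.3 + 5.5·11 = 62.8; e = 64.2 − 62.8 = 1.4
Largest |e| is 4.8 at x = 9, residual -4.8.

e = -4.8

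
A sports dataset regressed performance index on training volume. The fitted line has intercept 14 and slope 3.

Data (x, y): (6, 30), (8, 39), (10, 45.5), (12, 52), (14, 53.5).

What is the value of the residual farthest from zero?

r = -2.5

x=6: ŷ = 14 + 3·6 = 32; r = 30 − 32 = -2
x=8: ŷ = 14 + 3·8 = 38; r = 39 − 38 = 1
x=10: ŷ = 14 + 3·10 = 44; r = 45.5 − 44 = 1.5
x=12: ŷ = 14 + 3·12 = 50; r = 52 − 50 = 2
x=14: ŷ = 14 + 3·14 = 56; r = 53.5 − 56 = -2.5
Largest |r| is 2.5 at x = 14, residual -2.5.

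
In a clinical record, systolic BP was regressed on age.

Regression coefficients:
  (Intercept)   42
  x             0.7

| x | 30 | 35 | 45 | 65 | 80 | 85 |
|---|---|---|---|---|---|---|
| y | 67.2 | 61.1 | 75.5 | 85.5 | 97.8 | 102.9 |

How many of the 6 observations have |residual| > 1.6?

x=30: ŷ = 42 + 0.7·30 = 63; e = 67.2 − 63 = 4.2
x=35: ŷ = 42 + 0.7·35 = 66.5; e = 61.1 − 66.5 = -5.4
x=45: ŷ = 42 + 0.7·45 = 73.5; e = 75.5 − 73.5 = 2
x=65: ŷ = 42 + 0.7·65 = 87.5; e = 85.5 − 87.5 = -2
x=80: ŷ = 42 + 0.7·80 = 98; e = 97.8 − 98 = -0.2
x=85: ŷ = 42 + 0.7·85 = 101.5; e = 102.9 − 101.5 = 1.4
|e| > 1.6: x=30 (|e|=4.2), x=35 (|e|=5.4), x=45 (|e|=2), x=65 (|e|=2) → 4

4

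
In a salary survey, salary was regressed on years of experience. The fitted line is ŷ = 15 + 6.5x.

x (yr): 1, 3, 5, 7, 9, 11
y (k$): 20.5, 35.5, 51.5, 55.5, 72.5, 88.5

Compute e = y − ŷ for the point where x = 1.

ŷ = 15 + 6.5·1 = 21.5
e = 20.5 − 21.5 = -1

e = -1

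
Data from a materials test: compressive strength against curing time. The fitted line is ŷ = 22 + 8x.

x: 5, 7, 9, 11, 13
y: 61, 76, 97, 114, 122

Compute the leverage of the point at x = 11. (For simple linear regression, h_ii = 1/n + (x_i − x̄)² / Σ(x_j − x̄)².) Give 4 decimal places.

h = 0.3000

x̄ = (5 + 7 + 9 + 11 + 13)/5 = 9
Σ(x − x̄)² = 16 + 4 + 0 + 4 + 16 = 40
h = 1/5 + (2)²/40 = 0.2 + 0.1 = 0.3000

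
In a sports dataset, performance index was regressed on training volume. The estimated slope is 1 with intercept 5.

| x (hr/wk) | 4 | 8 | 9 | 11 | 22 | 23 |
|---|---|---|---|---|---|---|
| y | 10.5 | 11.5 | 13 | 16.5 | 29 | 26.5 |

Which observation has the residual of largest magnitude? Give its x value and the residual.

x=4: ŷ = 5 + 4 = 9; e = 10.5 − 9 = 1.5
x=8: ŷ = 5 + 8 = 13; e = 11.5 − 13 = -1.5
x=9: ŷ = 5 + 9 = 14; e = 13 − 14 = -1
x=11: ŷ = 5 + 11 = 16; e = 16.5 − 16 = 0.5
x=22: ŷ = 5 + 22 = 27; e = 29 − 27 = 2
x=23: ŷ = 5 + 23 = 28; e = 26.5 − 28 = -1.5
Largest |e| is 2 at x = 22, residual 2.

x = 22, e = 2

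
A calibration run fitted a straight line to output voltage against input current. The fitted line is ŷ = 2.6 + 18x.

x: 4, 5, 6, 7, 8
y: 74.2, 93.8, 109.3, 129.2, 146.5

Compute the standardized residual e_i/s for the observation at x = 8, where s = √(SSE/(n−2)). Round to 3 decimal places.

-0.091

x=4: ŷ = 2.6 + 18·4 = 74.6; e = 74.2 − 74.6 = -0.4
x=5: ŷ = 2.6 + 18·5 = 92.6; e = 93.8 − 92.6 = 1.2
x=6: ŷ = 2.6 + 18·6 = 110.6; e = 109.3 − 110.6 = -1.3
x=7: ŷ = 2.6 + 18·7 = 128.6; e = 129.2 − 128.6 = 0.6
x=8: ŷ = 2.6 + 18·8 = 146.6; e = 146.5 − 146.6 = -0.1
SSE = 0.16 + 1.44 + 1.69 + 0.36 + 0.01 = 3.66
s = √(3.66/3) = 1.10454
e/s = -0.1 / 1.10454 = -0.091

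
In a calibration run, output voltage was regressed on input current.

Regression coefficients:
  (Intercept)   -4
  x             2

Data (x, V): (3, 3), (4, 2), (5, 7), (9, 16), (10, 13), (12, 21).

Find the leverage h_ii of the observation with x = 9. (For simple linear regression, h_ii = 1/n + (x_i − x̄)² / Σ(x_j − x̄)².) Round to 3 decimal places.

x̄ = (3 + 4 + 5 + 9 + 10 + 12)/6 = 7.16667
Σ(x − x̄)² = 17.3611 + 10.0278 + 4.69444 + 3.36111 + 8.02778 + 23.3611 = 66.8333
h = 1/6 + (1.83333)²/66.8333 = 0.166667 + 0.0502909 = 0.217

h = 0.217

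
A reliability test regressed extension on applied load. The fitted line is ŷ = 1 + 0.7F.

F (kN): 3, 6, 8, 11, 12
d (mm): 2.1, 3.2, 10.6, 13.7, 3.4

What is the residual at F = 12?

e = -6

ŷ = 1 + 0.7·12 = 9.4
e = 3.4 − 9.4 = -6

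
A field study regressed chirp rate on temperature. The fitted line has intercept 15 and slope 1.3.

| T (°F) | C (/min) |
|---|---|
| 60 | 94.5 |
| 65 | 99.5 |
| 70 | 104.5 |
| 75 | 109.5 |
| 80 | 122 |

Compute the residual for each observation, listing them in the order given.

1.5, 0, -1.5, -3, 3

T=60: ŷ = 15 + 1.3·60 = 93; r = 94.5 − 93 = 1.5
T=65: ŷ = 15 + 1.3·65 = 99.5; r = 99.5 − 99.5 = 0
T=70: ŷ = 15 + 1.3·70 = 106; r = 104.5 − 106 = -1.5
T=75: ŷ = 15 + 1.3·75 = 112.5; r = 109.5 − 112.5 = -3
T=80: ŷ = 15 + 1.3·80 = 119; r = 122 − 119 = 3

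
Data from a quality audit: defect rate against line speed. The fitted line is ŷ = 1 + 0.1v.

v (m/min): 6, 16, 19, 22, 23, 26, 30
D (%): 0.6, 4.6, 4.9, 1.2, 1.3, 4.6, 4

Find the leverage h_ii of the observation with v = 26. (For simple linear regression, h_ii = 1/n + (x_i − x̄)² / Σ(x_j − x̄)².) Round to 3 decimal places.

v̄ = (6 + 16 + 19 + 22 + 23 + 26 + 30)/7 = 20.2857
Σ(v − v̄)² = 204.082 + 18.3673 + 1.65306 + 2.93878 + 7.36735 + 32.6531 + 94.3673 = 361.429
h = 1/7 + (5.71429)²/361.429 = 0.142857 + 0.0903444 = 0.233

h = 0.233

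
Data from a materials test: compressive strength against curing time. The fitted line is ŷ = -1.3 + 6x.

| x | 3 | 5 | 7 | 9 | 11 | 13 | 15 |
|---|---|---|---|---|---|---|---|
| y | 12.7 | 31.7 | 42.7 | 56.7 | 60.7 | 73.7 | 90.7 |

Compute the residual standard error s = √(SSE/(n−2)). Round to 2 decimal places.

s = 3.85

x=3: ŷ = -1.3 + 6·3 = 16.7; e = 12.7 − 16.7 = -4
x=5: ŷ = -1.3 + 6·5 = 28.7; e = 31.7 − 28.7 = 3
x=7: ŷ = -1.3 + 6·7 = 40.7; e = 42.7 − 40.7 = 2
x=9: ŷ = -1.3 + 6·9 = 52.7; e = 56.7 − 52.7 = 4
x=11: ŷ = -1.3 + 6·11 = 64.7; e = 60.7 − 64.7 = -4
x=13: ŷ = -1.3 + 6·13 = 76.7; e = 73.7 − 76.7 = -3
x=15: ŷ = -1.3 + 6·15 = 88.7; e = 90.7 − 88.7 = 2
SSE = 16 + 9 + 4 + 16 + 16 + 9 + 4 = 74
s = √(74/5) = √14.8 ≈ 3.85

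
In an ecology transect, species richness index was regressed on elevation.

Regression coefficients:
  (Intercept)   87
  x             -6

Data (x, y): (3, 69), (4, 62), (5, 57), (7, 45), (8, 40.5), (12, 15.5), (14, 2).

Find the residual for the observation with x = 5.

r = 0

ŷ = 87 − 6·5 = 57
r = 57 − 57 = 0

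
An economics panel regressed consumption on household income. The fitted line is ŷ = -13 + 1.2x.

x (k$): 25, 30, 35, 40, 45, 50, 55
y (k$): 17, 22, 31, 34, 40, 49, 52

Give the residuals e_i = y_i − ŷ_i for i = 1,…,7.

x=25: ŷ = -13 + 1.2·25 = 17; e = 17 − 17 = 0
x=30: ŷ = -13 + 1.2·30 = 23; e = 22 − 23 = -1
x=35: ŷ = -13 + 1.2·35 = 29; e = 31 − 29 = 2
x=40: ŷ = -13 + 1.2·40 = 35; e = 34 − 35 = -1
x=45: ŷ = -13 + 1.2·45 = 41; e = 40 − 41 = -1
x=50: ŷ = -13 + 1.2·50 = 47; e = 49 − 47 = 2
x=55: ŷ = -13 + 1.2·55 = 53; e = 52 − 53 = -1

0, -1, 2, -1, -1, 2, -1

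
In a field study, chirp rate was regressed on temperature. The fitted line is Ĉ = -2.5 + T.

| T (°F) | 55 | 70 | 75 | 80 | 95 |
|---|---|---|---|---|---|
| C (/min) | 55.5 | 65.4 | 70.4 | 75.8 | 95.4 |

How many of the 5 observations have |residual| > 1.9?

4

T=55: Ĉ = -2.5 + 55 = 52.5; r = 55.5 − 52.5 = 3
T=70: Ĉ = -2.5 + 70 = 67.5; r = 65.4 − 67.5 = -2.1
T=75: Ĉ = -2.5 + 75 = 72.5; r = 70.4 − 72.5 = -2.1
T=80: Ĉ = -2.5 + 80 = 77.5; r = 75.8 − 77.5 = -1.7
T=95: Ĉ = -2.5 + 95 = 92.5; r = 95.4 − 92.5 = 2.9
|r| > 1.9: T=55 (|r|=3), T=70 (|r|=2.1), T=75 (|r|=2.1), T=95 (|r|=2.9) → 4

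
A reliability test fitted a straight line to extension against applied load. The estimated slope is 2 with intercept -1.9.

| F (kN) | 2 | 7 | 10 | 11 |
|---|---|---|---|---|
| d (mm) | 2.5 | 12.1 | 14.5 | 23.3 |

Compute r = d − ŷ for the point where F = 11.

r = 3.2

ŷ = -1.9 + 2·11 = 20.1
r = 23.3 − 20.1 = 3.2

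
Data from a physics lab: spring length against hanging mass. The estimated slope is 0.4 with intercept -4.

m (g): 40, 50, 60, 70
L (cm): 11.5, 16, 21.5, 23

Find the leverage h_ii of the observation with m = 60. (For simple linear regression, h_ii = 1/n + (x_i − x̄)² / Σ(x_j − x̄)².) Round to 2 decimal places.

h = 0.30

m̄ = (40 + 50 + 60 + 70)/4 = 55
Σ(m − m̄)² = 225 + 25 + 25 + 225 = 500
h = 1/4 + (5)²/500 = 0.25 + 0.05 = 0.30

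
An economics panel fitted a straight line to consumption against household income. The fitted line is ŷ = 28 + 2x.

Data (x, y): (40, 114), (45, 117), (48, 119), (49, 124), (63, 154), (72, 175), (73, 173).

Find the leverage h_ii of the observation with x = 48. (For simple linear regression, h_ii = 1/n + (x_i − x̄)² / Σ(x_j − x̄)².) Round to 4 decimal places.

x̄ = (40 + 45 + 48 + 49 + 63 + 72 + 73)/7 = 55.7143
Σ(x − x̄)² = 246.939 + 114.796 + 59.5102 + 45.0816 + 53.0816 + 265.224 + 298.796 = 1083.43
h = 1/7 + (-7.71429)²/1083.43 = 0.142857 + 0.0549277 = 0.1978

h = 0.1978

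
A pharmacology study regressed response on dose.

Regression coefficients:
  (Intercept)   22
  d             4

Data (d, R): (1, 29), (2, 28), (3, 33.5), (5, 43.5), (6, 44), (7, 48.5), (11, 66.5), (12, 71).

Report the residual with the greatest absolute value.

d=1: R̂ = 22 + 4·1 = 26; e = 29 − 26 = 3
d=2: R̂ = 22 + 4·2 = 30; e = 28 − 30 = -2
d=3: R̂ = 22 + 4·3 = 34; e = 33.5 − 34 = -0.5
d=5: R̂ = 22 + 4·5 = 42; e = 43.5 − 42 = 1.5
d=6: R̂ = 22 + 4·6 = 46; e = 44 − 46 = -2
d=7: R̂ = 22 + 4·7 = 50; e = 48.5 − 50 = -1.5
d=11: R̂ = 22 + 4·11 = 66; e = 66.5 − 66 = 0.5
d=12: R̂ = 22 + 4·12 = 70; e = 71 − 70 = 1
Largest |e| is 3 at d = 1, residual 3.

e = 3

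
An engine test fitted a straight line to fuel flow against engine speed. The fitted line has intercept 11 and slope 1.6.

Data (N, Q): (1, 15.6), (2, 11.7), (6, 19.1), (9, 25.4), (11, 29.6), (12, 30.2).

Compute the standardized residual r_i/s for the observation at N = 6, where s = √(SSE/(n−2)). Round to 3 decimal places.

N=1: Q̂ = 11 + 1.6·1 = 12.6; r = 15.6 − 12.6 = 3
N=2: Q̂ = 11 + 1.6·2 = 14.2; r = 11.7 − 14.2 = -2.5
N=6: Q̂ = 11 + 1.6·6 = 20.6; r = 19.1 − 20.6 = -1.5
N=9: Q̂ = 11 + 1.6·9 = 25.4; r = 25.4 − 25.4 = 0
N=11: Q̂ = 11 + 1.6·11 = 28.6; r = 29.6 − 28.6 = 1
N=12: Q̂ = 11 + 1.6·12 = 30.2; r = 30.2 − 30.2 = 0
SSE = 9 + 6.25 + 2.25 + 0 + 1 + 0 = 18.5
s = √(18.5/4) = 2.15058
r/s = -1.5 / 2.15058 = -0.697

-0.697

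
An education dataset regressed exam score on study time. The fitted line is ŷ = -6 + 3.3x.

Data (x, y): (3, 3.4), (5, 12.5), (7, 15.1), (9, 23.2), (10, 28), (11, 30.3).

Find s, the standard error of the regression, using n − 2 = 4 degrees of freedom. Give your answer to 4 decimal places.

s = 1.5411

x=3: ŷ = -6 + 3.3·3 = 3.9; e = 3.4 − 3.9 = -0.5
x=5: ŷ = -6 + 3.3·5 = 10.5; e = 12.5 − 10.5 = 2
x=7: ŷ = -6 + 3.3·7 = 17.1; e = 15.1 − 17.1 = -2
x=9: ŷ = -6 + 3.3·9 = 23.7; e = 23.2 − 23.7 = -0.5
x=10: ŷ = -6 + 3.3·10 = 27; e = 28 − 27 = 1
x=11: ŷ = -6 + 3.3·11 = 30.3; e = 30.3 − 30.3 = 0
SSE = 0.25 + 4 + 4 + 0.25 + 1 + 0 = 9.5
s = √(9.5/4) = √2.375 ≈ 1.5411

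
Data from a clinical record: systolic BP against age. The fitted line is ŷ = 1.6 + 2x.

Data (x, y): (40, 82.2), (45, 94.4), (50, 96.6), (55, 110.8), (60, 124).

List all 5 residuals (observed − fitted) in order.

0.6, 2.8, -5, -0.8, 2.4

x=40: ŷ = 1.6 + 2·40 = 81.6; r = 82.2 − 81.6 = 0.6
x=45: ŷ = 1.6 + 2·45 = 91.6; r = 94.4 − 91.6 = 2.8
x=50: ŷ = 1.6 + 2·50 = 101.6; r = 96.6 − 101.6 = -5
x=55: ŷ = 1.6 + 2·55 = 111.6; r = 110.8 − 111.6 = -0.8
x=60: ŷ = 1.6 + 2·60 = 121.6; r = 124 − 121.6 = 2.4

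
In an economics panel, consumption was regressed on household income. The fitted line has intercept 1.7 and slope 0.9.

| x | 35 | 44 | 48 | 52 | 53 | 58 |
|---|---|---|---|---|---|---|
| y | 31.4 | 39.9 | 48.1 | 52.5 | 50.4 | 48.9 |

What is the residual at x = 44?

r = -1.4

ŷ = 1.7 + 0.9·44 = 41.3
r = 39.9 − 41.3 = -1.4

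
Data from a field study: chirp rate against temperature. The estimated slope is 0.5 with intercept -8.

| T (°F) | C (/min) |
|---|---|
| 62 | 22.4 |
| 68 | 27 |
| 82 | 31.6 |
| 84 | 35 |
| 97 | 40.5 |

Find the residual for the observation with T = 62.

e = -0.6

Ĉ = -8 + 0.5·62 = 23
e = 22.4 − 23 = -0.6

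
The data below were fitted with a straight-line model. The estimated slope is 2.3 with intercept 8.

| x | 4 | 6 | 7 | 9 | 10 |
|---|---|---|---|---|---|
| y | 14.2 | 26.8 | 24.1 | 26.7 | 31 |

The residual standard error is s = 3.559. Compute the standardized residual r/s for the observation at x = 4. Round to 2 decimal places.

-0.84

ŷ = 8 + 2.3·4 = 17.2
r = 14.2 − 17.2 = -3
r/s = -3 / 3.559 = -0.84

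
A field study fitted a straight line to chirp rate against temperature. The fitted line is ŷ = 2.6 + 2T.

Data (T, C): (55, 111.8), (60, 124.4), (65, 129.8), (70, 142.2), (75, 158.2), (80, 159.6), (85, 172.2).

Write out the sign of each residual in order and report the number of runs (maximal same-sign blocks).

5 runs

T=55: ŷ = 2.6 + 2·55 = 112.6; e = 111.8 − 112.6 = -0.8
T=60: ŷ = 2.6 + 2·60 = 122.6; e = 124.4 − 122.6 = 1.8
T=65: ŷ = 2.6 + 2·65 = 132.6; e = 129.8 − 132.6 = -2.8
T=70: ŷ = 2.6 + 2·70 = 142.6; e = 142.2 − 142.6 = -0.4
T=75: ŷ = 2.6 + 2·75 = 152.6; e = 158.2 − 152.6 = 5.6
T=80: ŷ = 2.6 + 2·80 = 162.6; e = 159.6 − 162.6 = -3
T=85: ŷ = 2.6 + 2·85 = 172.6; e = 172.2 − 172.6 = -0.4
Signs: − + − − + − −
Runs: −×1, +×1, −×2, +×1, −×2 → 5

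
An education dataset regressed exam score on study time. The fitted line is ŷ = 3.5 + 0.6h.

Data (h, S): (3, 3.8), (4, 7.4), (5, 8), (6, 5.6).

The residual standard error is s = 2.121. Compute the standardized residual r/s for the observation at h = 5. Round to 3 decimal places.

ŷ = 3.5 + 0.6·5 = 6.5
r = 8 − 6.5 = 1.5
r/s = 1.5 / 2.121 = 0.707

0.707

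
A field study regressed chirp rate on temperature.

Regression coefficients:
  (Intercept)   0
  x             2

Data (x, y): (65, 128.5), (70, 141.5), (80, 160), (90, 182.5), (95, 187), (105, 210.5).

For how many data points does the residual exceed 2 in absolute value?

x=65: ŷ = 2·65 = 130; e = 128.5 − 130 = -1.5
x=70: ŷ = 2·70 = 140; e = 141.5 − 140 = 1.5
x=80: ŷ = 2·80 = 160; e = 160 − 160 = 0
x=90: ŷ = 2·90 = 180; e = 182.5 − 180 = 2.5
x=95: ŷ = 2·95 = 190; e = 187 − 190 = -3
x=105: ŷ = 2·105 = 210; e = 210.5 − 210 = 0.5
|e| > 2: x=90 (|e|=2.5), x=95 (|e|=3) → 2

2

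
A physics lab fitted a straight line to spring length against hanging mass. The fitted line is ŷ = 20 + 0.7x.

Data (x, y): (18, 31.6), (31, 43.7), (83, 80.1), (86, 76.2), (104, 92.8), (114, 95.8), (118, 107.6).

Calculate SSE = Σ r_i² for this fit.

SSE = 66

x=18: ŷ = 20 + 0.7·18 = 32.6; r = 31.6 − 32.6 = -1
x=31: ŷ = 20 + 0.7·31 = 41.7; r = 43.7 − 41.7 = 2
x=83: ŷ = 20 + 0.7·83 = 78.1; r = 80.1 − 78.1 = 2
x=86: ŷ = 20 + 0.7·86 = 80.2; r = 76.2 − 80.2 = -4
x=104: ŷ = 20 + 0.7·104 = 92.8; r = 92.8 − 92.8 = 0
x=114: ŷ = 20 + 0.7·114 = 99.8; r = 95.8 − 99.8 = -4
x=118: ŷ = 20 + 0.7·118 = 102.6; r = 107.6 − 102.6 = 5
SSE = 1 + 4 + 4 + 16 + 0 + 16 + 25 = 66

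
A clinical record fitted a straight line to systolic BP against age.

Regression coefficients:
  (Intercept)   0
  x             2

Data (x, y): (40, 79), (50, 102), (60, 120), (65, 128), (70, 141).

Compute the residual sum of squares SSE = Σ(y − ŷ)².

x=40: ŷ = 2·40 = 80; e = 79 − 80 = -1
x=50: ŷ = 2·50 = 100; e = 102 − 100 = 2
x=60: ŷ = 2·60 = 120; e = 120 − 120 = 0
x=65: ŷ = 2·65 = 130; e = 128 − 130 = -2
x=70: ŷ = 2·70 = 140; e = 141 − 140 = 1
SSE = 1 + 4 + 0 + 4 + 1 = 10

SSE = 10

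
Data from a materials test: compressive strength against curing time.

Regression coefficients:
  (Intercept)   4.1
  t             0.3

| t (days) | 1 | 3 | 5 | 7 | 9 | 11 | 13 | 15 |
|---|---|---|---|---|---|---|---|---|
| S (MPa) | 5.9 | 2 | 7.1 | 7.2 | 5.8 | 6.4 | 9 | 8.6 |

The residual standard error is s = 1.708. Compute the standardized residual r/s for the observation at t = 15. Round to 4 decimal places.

0.0000

Ŝ = 4.1 + 0.3·15 = 8.6
r = 8.6 − 8.6 = 0
r/s = 0 / 1.708 = 0.0000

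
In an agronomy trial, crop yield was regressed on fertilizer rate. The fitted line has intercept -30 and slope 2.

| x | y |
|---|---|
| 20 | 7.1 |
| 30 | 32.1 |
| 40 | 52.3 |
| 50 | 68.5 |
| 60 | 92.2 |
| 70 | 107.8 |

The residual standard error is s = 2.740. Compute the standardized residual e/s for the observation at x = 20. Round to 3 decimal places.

ŷ = -30 + 2·20 = 10
e = 7.1 − 10 = -2.9
e/s = -2.9 / 2.740 = -1.058

-1.058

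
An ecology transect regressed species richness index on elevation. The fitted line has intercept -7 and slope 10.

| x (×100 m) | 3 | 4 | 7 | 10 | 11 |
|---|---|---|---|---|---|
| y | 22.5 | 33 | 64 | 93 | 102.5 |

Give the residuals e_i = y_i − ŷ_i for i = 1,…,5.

-0.5, 0, 1, 0, -0.5

x=3: ŷ = -7 + 10·3 = 23; e = 22.5 − 23 = -0.5
x=4: ŷ = -7 + 10·4 = 33; e = 33 − 33 = 0
x=7: ŷ = -7 + 10·7 = 63; e = 64 − 63 = 1
x=10: ŷ = -7 + 10·10 = 93; e = 93 − 93 = 0
x=11: ŷ = -7 + 10·11 = 103; e = 102.5 − 103 = -0.5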